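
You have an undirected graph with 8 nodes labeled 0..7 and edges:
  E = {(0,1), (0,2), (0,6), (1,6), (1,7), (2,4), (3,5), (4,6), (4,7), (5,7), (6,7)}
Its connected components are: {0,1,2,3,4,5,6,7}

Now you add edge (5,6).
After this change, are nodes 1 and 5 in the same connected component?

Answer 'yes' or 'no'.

Answer: yes

Derivation:
Initial components: {0,1,2,3,4,5,6,7}
Adding edge (5,6): both already in same component {0,1,2,3,4,5,6,7}. No change.
New components: {0,1,2,3,4,5,6,7}
Are 1 and 5 in the same component? yes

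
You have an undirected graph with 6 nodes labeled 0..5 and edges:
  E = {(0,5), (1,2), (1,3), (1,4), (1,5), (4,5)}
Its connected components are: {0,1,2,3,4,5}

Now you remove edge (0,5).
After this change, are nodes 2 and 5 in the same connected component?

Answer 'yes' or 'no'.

Answer: yes

Derivation:
Initial components: {0,1,2,3,4,5}
Removing edge (0,5): it was a bridge — component count 1 -> 2.
New components: {0} {1,2,3,4,5}
Are 2 and 5 in the same component? yes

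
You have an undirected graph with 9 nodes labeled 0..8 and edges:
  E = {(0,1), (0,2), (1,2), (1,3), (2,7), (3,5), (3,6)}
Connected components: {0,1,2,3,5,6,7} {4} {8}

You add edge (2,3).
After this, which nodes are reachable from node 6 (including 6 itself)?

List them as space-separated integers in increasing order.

Answer: 0 1 2 3 5 6 7

Derivation:
Before: nodes reachable from 6: {0,1,2,3,5,6,7}
Adding (2,3): both endpoints already in same component. Reachability from 6 unchanged.
After: nodes reachable from 6: {0,1,2,3,5,6,7}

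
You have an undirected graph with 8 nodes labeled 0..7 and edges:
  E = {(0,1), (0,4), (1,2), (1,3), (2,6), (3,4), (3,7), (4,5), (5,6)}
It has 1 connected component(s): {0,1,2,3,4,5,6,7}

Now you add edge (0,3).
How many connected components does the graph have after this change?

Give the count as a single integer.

Initial component count: 1
Add (0,3): endpoints already in same component. Count unchanged: 1.
New component count: 1

Answer: 1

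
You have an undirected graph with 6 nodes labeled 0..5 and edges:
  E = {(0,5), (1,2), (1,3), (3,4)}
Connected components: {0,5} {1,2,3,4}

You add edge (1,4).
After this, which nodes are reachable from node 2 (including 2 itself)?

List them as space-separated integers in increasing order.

Before: nodes reachable from 2: {1,2,3,4}
Adding (1,4): both endpoints already in same component. Reachability from 2 unchanged.
After: nodes reachable from 2: {1,2,3,4}

Answer: 1 2 3 4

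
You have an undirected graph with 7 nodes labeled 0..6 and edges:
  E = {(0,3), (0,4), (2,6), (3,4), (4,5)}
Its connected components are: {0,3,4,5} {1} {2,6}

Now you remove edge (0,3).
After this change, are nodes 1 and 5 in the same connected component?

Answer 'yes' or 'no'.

Initial components: {0,3,4,5} {1} {2,6}
Removing edge (0,3): not a bridge — component count unchanged at 3.
New components: {0,3,4,5} {1} {2,6}
Are 1 and 5 in the same component? no

Answer: no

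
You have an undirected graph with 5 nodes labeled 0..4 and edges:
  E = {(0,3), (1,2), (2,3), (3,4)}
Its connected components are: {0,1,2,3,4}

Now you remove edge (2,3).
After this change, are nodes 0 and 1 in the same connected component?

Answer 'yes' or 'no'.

Initial components: {0,1,2,3,4}
Removing edge (2,3): it was a bridge — component count 1 -> 2.
New components: {0,3,4} {1,2}
Are 0 and 1 in the same component? no

Answer: no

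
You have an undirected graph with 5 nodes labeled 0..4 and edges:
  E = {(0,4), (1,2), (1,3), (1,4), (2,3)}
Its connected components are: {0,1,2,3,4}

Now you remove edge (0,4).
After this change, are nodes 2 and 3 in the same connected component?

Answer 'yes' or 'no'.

Initial components: {0,1,2,3,4}
Removing edge (0,4): it was a bridge — component count 1 -> 2.
New components: {0} {1,2,3,4}
Are 2 and 3 in the same component? yes

Answer: yes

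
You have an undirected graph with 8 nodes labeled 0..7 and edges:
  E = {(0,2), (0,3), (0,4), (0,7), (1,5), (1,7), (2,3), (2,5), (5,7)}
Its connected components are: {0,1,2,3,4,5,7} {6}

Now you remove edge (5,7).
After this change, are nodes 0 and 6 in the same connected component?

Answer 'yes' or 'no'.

Answer: no

Derivation:
Initial components: {0,1,2,3,4,5,7} {6}
Removing edge (5,7): not a bridge — component count unchanged at 2.
New components: {0,1,2,3,4,5,7} {6}
Are 0 and 6 in the same component? no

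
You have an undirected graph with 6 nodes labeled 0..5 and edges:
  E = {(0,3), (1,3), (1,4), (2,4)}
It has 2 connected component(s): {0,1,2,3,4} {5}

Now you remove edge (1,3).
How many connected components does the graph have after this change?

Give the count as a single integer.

Answer: 3

Derivation:
Initial component count: 2
Remove (1,3): it was a bridge. Count increases: 2 -> 3.
  After removal, components: {0,3} {1,2,4} {5}
New component count: 3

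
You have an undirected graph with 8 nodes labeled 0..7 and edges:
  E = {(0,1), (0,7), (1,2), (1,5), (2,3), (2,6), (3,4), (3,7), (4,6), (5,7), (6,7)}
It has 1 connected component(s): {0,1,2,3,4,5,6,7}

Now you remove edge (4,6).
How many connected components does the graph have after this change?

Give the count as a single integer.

Answer: 1

Derivation:
Initial component count: 1
Remove (4,6): not a bridge. Count unchanged: 1.
  After removal, components: {0,1,2,3,4,5,6,7}
New component count: 1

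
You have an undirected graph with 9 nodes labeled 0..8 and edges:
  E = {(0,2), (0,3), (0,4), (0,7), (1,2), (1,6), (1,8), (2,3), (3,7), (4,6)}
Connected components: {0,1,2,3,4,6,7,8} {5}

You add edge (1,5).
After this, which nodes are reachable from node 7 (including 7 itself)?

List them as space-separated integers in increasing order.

Answer: 0 1 2 3 4 5 6 7 8

Derivation:
Before: nodes reachable from 7: {0,1,2,3,4,6,7,8}
Adding (1,5): merges 7's component with another. Reachability grows.
After: nodes reachable from 7: {0,1,2,3,4,5,6,7,8}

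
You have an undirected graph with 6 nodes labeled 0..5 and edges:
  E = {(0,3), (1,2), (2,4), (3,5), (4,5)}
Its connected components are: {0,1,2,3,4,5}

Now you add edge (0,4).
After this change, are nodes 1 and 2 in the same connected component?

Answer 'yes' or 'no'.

Answer: yes

Derivation:
Initial components: {0,1,2,3,4,5}
Adding edge (0,4): both already in same component {0,1,2,3,4,5}. No change.
New components: {0,1,2,3,4,5}
Are 1 and 2 in the same component? yes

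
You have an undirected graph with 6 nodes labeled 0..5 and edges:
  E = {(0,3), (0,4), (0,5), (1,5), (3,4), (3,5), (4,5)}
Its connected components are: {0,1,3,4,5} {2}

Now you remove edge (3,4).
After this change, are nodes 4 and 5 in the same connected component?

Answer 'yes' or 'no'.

Answer: yes

Derivation:
Initial components: {0,1,3,4,5} {2}
Removing edge (3,4): not a bridge — component count unchanged at 2.
New components: {0,1,3,4,5} {2}
Are 4 and 5 in the same component? yes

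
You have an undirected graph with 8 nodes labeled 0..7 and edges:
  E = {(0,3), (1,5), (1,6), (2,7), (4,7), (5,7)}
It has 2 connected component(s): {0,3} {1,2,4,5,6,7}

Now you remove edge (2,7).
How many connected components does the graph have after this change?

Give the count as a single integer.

Initial component count: 2
Remove (2,7): it was a bridge. Count increases: 2 -> 3.
  After removal, components: {0,3} {1,4,5,6,7} {2}
New component count: 3

Answer: 3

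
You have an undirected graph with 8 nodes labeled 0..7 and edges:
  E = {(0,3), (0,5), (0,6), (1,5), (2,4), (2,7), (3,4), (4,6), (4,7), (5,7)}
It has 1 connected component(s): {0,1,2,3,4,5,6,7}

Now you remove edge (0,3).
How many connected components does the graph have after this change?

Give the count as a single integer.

Answer: 1

Derivation:
Initial component count: 1
Remove (0,3): not a bridge. Count unchanged: 1.
  After removal, components: {0,1,2,3,4,5,6,7}
New component count: 1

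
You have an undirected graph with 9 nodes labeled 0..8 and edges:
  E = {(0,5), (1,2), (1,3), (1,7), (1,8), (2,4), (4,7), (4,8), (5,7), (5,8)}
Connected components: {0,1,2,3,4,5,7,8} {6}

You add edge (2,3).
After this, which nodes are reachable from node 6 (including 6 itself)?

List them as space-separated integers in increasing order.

Answer: 6

Derivation:
Before: nodes reachable from 6: {6}
Adding (2,3): both endpoints already in same component. Reachability from 6 unchanged.
After: nodes reachable from 6: {6}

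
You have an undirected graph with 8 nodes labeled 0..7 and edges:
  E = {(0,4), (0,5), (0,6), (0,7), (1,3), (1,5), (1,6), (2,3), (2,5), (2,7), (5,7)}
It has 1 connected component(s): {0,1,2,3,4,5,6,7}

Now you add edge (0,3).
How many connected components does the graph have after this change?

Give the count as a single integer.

Initial component count: 1
Add (0,3): endpoints already in same component. Count unchanged: 1.
New component count: 1

Answer: 1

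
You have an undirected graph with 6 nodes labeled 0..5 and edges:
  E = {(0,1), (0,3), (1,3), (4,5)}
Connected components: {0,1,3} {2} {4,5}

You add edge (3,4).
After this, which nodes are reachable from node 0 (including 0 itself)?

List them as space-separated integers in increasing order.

Before: nodes reachable from 0: {0,1,3}
Adding (3,4): merges 0's component with another. Reachability grows.
After: nodes reachable from 0: {0,1,3,4,5}

Answer: 0 1 3 4 5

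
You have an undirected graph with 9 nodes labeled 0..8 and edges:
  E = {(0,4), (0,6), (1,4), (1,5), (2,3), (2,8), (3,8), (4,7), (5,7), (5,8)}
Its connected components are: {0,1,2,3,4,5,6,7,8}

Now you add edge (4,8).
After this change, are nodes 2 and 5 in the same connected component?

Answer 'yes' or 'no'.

Initial components: {0,1,2,3,4,5,6,7,8}
Adding edge (4,8): both already in same component {0,1,2,3,4,5,6,7,8}. No change.
New components: {0,1,2,3,4,5,6,7,8}
Are 2 and 5 in the same component? yes

Answer: yes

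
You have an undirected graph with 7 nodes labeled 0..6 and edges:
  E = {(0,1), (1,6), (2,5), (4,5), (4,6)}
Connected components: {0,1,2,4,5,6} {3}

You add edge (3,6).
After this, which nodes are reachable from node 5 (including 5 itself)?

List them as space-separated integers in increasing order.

Before: nodes reachable from 5: {0,1,2,4,5,6}
Adding (3,6): merges 5's component with another. Reachability grows.
After: nodes reachable from 5: {0,1,2,3,4,5,6}

Answer: 0 1 2 3 4 5 6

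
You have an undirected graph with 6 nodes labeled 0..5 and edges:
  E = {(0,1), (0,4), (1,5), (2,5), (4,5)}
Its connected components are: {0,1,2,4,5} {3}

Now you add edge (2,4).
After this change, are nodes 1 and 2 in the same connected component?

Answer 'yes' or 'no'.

Answer: yes

Derivation:
Initial components: {0,1,2,4,5} {3}
Adding edge (2,4): both already in same component {0,1,2,4,5}. No change.
New components: {0,1,2,4,5} {3}
Are 1 and 2 in the same component? yes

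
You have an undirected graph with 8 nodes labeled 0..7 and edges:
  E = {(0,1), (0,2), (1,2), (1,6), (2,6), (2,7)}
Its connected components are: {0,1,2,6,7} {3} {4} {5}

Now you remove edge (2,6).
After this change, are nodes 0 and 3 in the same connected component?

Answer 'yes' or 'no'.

Initial components: {0,1,2,6,7} {3} {4} {5}
Removing edge (2,6): not a bridge — component count unchanged at 4.
New components: {0,1,2,6,7} {3} {4} {5}
Are 0 and 3 in the same component? no

Answer: no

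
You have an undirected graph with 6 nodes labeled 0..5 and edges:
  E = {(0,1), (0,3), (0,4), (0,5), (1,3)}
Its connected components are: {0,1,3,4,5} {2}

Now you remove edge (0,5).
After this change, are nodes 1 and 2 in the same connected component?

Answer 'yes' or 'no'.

Initial components: {0,1,3,4,5} {2}
Removing edge (0,5): it was a bridge — component count 2 -> 3.
New components: {0,1,3,4} {2} {5}
Are 1 and 2 in the same component? no

Answer: no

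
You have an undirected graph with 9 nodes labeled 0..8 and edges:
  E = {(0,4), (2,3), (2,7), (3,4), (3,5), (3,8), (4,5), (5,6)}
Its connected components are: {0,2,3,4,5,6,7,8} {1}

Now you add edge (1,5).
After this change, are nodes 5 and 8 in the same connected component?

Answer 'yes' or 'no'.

Answer: yes

Derivation:
Initial components: {0,2,3,4,5,6,7,8} {1}
Adding edge (1,5): merges {1} and {0,2,3,4,5,6,7,8}.
New components: {0,1,2,3,4,5,6,7,8}
Are 5 and 8 in the same component? yes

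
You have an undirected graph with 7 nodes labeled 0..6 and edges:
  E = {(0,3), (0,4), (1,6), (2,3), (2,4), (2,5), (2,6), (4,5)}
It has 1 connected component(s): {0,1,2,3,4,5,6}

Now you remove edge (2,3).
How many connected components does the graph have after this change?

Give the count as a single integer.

Initial component count: 1
Remove (2,3): not a bridge. Count unchanged: 1.
  After removal, components: {0,1,2,3,4,5,6}
New component count: 1

Answer: 1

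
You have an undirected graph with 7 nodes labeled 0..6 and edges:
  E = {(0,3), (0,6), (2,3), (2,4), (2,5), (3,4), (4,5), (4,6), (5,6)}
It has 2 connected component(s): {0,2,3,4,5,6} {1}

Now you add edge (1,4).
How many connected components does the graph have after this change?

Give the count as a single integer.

Initial component count: 2
Add (1,4): merges two components. Count decreases: 2 -> 1.
New component count: 1

Answer: 1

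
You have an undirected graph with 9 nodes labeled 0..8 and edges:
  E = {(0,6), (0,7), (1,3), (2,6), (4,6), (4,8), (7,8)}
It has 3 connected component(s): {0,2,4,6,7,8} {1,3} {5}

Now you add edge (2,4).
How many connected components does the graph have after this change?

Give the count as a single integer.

Initial component count: 3
Add (2,4): endpoints already in same component. Count unchanged: 3.
New component count: 3

Answer: 3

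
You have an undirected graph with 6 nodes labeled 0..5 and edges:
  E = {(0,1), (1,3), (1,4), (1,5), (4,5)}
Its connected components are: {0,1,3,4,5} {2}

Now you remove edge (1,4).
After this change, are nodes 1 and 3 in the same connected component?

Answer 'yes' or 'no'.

Answer: yes

Derivation:
Initial components: {0,1,3,4,5} {2}
Removing edge (1,4): not a bridge — component count unchanged at 2.
New components: {0,1,3,4,5} {2}
Are 1 and 3 in the same component? yes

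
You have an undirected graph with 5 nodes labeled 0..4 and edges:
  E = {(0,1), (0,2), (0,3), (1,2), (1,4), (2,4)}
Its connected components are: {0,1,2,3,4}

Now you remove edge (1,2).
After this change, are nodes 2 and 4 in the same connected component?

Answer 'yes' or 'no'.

Answer: yes

Derivation:
Initial components: {0,1,2,3,4}
Removing edge (1,2): not a bridge — component count unchanged at 1.
New components: {0,1,2,3,4}
Are 2 and 4 in the same component? yes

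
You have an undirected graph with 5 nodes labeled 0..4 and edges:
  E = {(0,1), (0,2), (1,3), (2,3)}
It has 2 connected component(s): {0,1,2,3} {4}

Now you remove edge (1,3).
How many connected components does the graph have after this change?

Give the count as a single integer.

Answer: 2

Derivation:
Initial component count: 2
Remove (1,3): not a bridge. Count unchanged: 2.
  After removal, components: {0,1,2,3} {4}
New component count: 2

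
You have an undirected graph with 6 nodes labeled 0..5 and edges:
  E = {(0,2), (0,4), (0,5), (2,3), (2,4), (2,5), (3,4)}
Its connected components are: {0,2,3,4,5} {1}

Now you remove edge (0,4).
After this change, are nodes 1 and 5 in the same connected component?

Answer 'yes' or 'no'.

Initial components: {0,2,3,4,5} {1}
Removing edge (0,4): not a bridge — component count unchanged at 2.
New components: {0,2,3,4,5} {1}
Are 1 and 5 in the same component? no

Answer: no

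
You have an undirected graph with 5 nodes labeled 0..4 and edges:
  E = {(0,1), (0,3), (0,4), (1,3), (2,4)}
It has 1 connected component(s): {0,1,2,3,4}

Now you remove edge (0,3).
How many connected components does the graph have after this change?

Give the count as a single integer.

Answer: 1

Derivation:
Initial component count: 1
Remove (0,3): not a bridge. Count unchanged: 1.
  After removal, components: {0,1,2,3,4}
New component count: 1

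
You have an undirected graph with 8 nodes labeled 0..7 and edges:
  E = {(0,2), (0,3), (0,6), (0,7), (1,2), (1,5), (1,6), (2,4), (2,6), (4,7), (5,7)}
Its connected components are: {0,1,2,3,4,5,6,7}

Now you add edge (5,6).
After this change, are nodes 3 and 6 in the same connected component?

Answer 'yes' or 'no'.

Initial components: {0,1,2,3,4,5,6,7}
Adding edge (5,6): both already in same component {0,1,2,3,4,5,6,7}. No change.
New components: {0,1,2,3,4,5,6,7}
Are 3 and 6 in the same component? yes

Answer: yes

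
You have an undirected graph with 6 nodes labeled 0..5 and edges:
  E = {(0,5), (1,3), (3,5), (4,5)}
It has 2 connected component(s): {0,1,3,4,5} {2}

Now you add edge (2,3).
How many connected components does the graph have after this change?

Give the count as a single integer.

Answer: 1

Derivation:
Initial component count: 2
Add (2,3): merges two components. Count decreases: 2 -> 1.
New component count: 1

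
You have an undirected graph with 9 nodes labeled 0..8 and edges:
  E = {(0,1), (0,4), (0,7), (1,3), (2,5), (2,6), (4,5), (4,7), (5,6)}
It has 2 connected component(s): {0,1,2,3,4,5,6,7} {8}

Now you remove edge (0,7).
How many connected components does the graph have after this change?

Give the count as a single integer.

Answer: 2

Derivation:
Initial component count: 2
Remove (0,7): not a bridge. Count unchanged: 2.
  After removal, components: {0,1,2,3,4,5,6,7} {8}
New component count: 2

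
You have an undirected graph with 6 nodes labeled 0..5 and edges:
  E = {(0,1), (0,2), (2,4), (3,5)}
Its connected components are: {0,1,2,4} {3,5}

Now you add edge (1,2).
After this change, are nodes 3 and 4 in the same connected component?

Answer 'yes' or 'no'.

Initial components: {0,1,2,4} {3,5}
Adding edge (1,2): both already in same component {0,1,2,4}. No change.
New components: {0,1,2,4} {3,5}
Are 3 and 4 in the same component? no

Answer: no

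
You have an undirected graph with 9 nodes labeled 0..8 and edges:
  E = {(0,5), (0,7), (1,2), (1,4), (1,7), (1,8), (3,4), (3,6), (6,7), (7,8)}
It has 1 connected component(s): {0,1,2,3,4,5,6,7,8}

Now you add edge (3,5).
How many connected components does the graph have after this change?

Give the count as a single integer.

Answer: 1

Derivation:
Initial component count: 1
Add (3,5): endpoints already in same component. Count unchanged: 1.
New component count: 1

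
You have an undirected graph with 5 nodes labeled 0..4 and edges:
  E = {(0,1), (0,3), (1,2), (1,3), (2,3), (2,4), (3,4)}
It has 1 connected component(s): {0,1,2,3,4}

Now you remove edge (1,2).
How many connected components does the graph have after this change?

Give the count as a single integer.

Answer: 1

Derivation:
Initial component count: 1
Remove (1,2): not a bridge. Count unchanged: 1.
  After removal, components: {0,1,2,3,4}
New component count: 1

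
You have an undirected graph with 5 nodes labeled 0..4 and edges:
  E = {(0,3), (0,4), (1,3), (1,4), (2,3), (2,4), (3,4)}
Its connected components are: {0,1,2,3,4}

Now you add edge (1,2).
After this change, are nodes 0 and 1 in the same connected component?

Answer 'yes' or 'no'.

Initial components: {0,1,2,3,4}
Adding edge (1,2): both already in same component {0,1,2,3,4}. No change.
New components: {0,1,2,3,4}
Are 0 and 1 in the same component? yes

Answer: yes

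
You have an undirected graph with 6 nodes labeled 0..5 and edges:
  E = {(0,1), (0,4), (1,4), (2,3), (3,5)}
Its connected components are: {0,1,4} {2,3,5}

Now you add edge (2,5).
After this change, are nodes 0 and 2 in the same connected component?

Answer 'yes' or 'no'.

Answer: no

Derivation:
Initial components: {0,1,4} {2,3,5}
Adding edge (2,5): both already in same component {2,3,5}. No change.
New components: {0,1,4} {2,3,5}
Are 0 and 2 in the same component? no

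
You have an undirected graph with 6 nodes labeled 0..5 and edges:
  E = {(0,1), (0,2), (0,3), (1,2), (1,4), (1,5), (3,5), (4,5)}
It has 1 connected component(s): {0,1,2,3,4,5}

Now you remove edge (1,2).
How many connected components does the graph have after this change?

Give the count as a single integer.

Initial component count: 1
Remove (1,2): not a bridge. Count unchanged: 1.
  After removal, components: {0,1,2,3,4,5}
New component count: 1

Answer: 1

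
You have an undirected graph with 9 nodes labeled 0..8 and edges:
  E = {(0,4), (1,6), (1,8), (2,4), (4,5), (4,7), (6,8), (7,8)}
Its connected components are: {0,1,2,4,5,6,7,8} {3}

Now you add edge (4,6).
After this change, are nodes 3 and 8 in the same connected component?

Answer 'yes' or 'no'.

Answer: no

Derivation:
Initial components: {0,1,2,4,5,6,7,8} {3}
Adding edge (4,6): both already in same component {0,1,2,4,5,6,7,8}. No change.
New components: {0,1,2,4,5,6,7,8} {3}
Are 3 and 8 in the same component? no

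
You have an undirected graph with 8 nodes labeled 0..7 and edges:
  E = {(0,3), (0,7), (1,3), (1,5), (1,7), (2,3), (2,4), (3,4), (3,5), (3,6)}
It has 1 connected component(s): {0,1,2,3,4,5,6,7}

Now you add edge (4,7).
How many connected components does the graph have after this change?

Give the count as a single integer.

Initial component count: 1
Add (4,7): endpoints already in same component. Count unchanged: 1.
New component count: 1

Answer: 1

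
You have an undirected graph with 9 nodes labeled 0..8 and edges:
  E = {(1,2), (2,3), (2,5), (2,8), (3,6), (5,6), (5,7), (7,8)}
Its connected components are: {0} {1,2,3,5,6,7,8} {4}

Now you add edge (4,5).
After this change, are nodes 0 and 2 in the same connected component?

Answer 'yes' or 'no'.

Answer: no

Derivation:
Initial components: {0} {1,2,3,5,6,7,8} {4}
Adding edge (4,5): merges {4} and {1,2,3,5,6,7,8}.
New components: {0} {1,2,3,4,5,6,7,8}
Are 0 and 2 in the same component? no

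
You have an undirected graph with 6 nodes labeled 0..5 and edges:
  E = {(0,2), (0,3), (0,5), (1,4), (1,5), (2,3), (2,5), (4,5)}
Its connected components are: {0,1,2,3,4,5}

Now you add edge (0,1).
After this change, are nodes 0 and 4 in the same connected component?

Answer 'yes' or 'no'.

Initial components: {0,1,2,3,4,5}
Adding edge (0,1): both already in same component {0,1,2,3,4,5}. No change.
New components: {0,1,2,3,4,5}
Are 0 and 4 in the same component? yes

Answer: yes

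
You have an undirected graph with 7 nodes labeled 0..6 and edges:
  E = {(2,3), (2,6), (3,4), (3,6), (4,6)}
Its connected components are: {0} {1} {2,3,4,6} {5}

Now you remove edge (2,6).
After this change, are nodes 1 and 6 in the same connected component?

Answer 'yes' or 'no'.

Answer: no

Derivation:
Initial components: {0} {1} {2,3,4,6} {5}
Removing edge (2,6): not a bridge — component count unchanged at 4.
New components: {0} {1} {2,3,4,6} {5}
Are 1 and 6 in the same component? no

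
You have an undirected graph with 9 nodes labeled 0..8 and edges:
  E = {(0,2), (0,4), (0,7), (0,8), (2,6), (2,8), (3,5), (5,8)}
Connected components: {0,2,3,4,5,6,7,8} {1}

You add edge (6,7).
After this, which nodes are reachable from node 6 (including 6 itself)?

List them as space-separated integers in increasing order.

Before: nodes reachable from 6: {0,2,3,4,5,6,7,8}
Adding (6,7): both endpoints already in same component. Reachability from 6 unchanged.
After: nodes reachable from 6: {0,2,3,4,5,6,7,8}

Answer: 0 2 3 4 5 6 7 8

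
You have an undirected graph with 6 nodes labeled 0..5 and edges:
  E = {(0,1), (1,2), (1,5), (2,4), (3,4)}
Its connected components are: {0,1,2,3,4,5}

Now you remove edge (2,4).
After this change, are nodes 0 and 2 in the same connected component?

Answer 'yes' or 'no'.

Initial components: {0,1,2,3,4,5}
Removing edge (2,4): it was a bridge — component count 1 -> 2.
New components: {0,1,2,5} {3,4}
Are 0 and 2 in the same component? yes

Answer: yes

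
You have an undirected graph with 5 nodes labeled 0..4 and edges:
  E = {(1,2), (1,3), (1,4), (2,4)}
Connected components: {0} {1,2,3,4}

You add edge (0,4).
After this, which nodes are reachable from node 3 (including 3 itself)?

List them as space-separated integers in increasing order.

Answer: 0 1 2 3 4

Derivation:
Before: nodes reachable from 3: {1,2,3,4}
Adding (0,4): merges 3's component with another. Reachability grows.
After: nodes reachable from 3: {0,1,2,3,4}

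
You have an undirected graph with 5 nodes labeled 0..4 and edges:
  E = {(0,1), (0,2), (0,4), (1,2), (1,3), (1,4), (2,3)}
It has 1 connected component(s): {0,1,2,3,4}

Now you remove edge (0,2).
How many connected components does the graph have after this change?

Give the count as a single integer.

Answer: 1

Derivation:
Initial component count: 1
Remove (0,2): not a bridge. Count unchanged: 1.
  After removal, components: {0,1,2,3,4}
New component count: 1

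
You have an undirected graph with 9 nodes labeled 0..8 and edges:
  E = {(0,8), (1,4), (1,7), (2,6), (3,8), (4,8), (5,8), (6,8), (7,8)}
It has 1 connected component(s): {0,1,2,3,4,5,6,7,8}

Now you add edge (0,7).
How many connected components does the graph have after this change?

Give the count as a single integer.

Answer: 1

Derivation:
Initial component count: 1
Add (0,7): endpoints already in same component. Count unchanged: 1.
New component count: 1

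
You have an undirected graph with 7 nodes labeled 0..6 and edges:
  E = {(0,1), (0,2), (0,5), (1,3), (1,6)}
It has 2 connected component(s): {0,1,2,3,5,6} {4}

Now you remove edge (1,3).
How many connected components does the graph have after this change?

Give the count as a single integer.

Answer: 3

Derivation:
Initial component count: 2
Remove (1,3): it was a bridge. Count increases: 2 -> 3.
  After removal, components: {0,1,2,5,6} {3} {4}
New component count: 3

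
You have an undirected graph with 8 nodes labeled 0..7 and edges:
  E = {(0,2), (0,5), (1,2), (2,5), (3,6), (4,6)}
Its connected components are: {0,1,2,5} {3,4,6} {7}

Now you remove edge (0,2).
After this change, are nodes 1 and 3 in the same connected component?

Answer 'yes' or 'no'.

Answer: no

Derivation:
Initial components: {0,1,2,5} {3,4,6} {7}
Removing edge (0,2): not a bridge — component count unchanged at 3.
New components: {0,1,2,5} {3,4,6} {7}
Are 1 and 3 in the same component? no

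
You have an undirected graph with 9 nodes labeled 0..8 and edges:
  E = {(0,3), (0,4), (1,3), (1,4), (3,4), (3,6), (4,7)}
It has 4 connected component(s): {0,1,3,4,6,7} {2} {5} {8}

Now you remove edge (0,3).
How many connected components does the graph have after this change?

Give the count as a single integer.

Initial component count: 4
Remove (0,3): not a bridge. Count unchanged: 4.
  After removal, components: {0,1,3,4,6,7} {2} {5} {8}
New component count: 4

Answer: 4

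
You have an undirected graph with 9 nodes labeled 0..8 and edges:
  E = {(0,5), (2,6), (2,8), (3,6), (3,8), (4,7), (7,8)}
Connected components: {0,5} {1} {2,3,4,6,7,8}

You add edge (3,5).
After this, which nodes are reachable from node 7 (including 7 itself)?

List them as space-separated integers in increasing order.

Answer: 0 2 3 4 5 6 7 8

Derivation:
Before: nodes reachable from 7: {2,3,4,6,7,8}
Adding (3,5): merges 7's component with another. Reachability grows.
After: nodes reachable from 7: {0,2,3,4,5,6,7,8}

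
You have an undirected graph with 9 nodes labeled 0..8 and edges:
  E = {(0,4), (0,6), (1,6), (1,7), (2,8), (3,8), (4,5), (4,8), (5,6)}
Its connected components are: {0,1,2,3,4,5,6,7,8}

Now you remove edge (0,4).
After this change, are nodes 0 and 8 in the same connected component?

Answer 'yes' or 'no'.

Initial components: {0,1,2,3,4,5,6,7,8}
Removing edge (0,4): not a bridge — component count unchanged at 1.
New components: {0,1,2,3,4,5,6,7,8}
Are 0 and 8 in the same component? yes

Answer: yes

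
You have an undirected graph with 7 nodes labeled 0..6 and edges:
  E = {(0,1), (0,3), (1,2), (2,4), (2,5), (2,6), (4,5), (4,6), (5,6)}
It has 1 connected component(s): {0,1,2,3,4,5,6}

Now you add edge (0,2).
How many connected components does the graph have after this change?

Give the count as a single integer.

Answer: 1

Derivation:
Initial component count: 1
Add (0,2): endpoints already in same component. Count unchanged: 1.
New component count: 1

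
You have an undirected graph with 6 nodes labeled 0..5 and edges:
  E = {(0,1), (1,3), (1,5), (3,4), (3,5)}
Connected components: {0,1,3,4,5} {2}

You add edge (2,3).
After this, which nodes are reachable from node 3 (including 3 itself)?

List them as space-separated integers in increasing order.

Before: nodes reachable from 3: {0,1,3,4,5}
Adding (2,3): merges 3's component with another. Reachability grows.
After: nodes reachable from 3: {0,1,2,3,4,5}

Answer: 0 1 2 3 4 5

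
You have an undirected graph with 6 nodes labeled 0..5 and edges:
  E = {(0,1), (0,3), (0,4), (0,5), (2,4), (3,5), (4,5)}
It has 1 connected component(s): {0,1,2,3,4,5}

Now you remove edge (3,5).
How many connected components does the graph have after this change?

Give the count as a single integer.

Answer: 1

Derivation:
Initial component count: 1
Remove (3,5): not a bridge. Count unchanged: 1.
  After removal, components: {0,1,2,3,4,5}
New component count: 1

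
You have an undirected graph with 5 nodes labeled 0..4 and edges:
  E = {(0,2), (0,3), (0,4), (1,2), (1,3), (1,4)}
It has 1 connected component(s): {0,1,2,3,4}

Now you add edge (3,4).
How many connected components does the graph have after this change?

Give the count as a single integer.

Answer: 1

Derivation:
Initial component count: 1
Add (3,4): endpoints already in same component. Count unchanged: 1.
New component count: 1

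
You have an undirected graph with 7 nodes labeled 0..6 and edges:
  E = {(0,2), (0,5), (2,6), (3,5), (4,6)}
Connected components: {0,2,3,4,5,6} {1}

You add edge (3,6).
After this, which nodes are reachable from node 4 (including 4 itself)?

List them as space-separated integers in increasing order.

Before: nodes reachable from 4: {0,2,3,4,5,6}
Adding (3,6): both endpoints already in same component. Reachability from 4 unchanged.
After: nodes reachable from 4: {0,2,3,4,5,6}

Answer: 0 2 3 4 5 6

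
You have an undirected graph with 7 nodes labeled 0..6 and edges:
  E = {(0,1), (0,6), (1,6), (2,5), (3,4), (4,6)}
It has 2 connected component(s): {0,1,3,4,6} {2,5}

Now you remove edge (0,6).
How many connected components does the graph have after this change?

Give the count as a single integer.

Initial component count: 2
Remove (0,6): not a bridge. Count unchanged: 2.
  After removal, components: {0,1,3,4,6} {2,5}
New component count: 2

Answer: 2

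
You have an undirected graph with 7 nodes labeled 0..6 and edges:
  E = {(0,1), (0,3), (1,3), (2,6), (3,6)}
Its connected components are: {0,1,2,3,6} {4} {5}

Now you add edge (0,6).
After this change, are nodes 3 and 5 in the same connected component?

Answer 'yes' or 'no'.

Answer: no

Derivation:
Initial components: {0,1,2,3,6} {4} {5}
Adding edge (0,6): both already in same component {0,1,2,3,6}. No change.
New components: {0,1,2,3,6} {4} {5}
Are 3 and 5 in the same component? no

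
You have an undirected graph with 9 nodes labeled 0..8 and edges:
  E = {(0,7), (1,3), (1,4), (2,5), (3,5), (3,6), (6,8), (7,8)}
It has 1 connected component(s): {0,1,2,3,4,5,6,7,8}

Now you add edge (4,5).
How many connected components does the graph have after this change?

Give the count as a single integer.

Answer: 1

Derivation:
Initial component count: 1
Add (4,5): endpoints already in same component. Count unchanged: 1.
New component count: 1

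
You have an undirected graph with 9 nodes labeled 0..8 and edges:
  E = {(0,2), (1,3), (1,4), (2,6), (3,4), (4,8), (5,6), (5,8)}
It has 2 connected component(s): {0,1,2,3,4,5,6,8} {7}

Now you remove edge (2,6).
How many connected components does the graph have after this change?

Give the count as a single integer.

Initial component count: 2
Remove (2,6): it was a bridge. Count increases: 2 -> 3.
  After removal, components: {0,2} {1,3,4,5,6,8} {7}
New component count: 3

Answer: 3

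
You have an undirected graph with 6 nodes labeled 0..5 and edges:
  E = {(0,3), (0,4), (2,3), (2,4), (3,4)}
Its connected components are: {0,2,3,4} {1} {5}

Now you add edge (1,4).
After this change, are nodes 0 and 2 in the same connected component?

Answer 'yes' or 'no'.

Initial components: {0,2,3,4} {1} {5}
Adding edge (1,4): merges {1} and {0,2,3,4}.
New components: {0,1,2,3,4} {5}
Are 0 and 2 in the same component? yes

Answer: yes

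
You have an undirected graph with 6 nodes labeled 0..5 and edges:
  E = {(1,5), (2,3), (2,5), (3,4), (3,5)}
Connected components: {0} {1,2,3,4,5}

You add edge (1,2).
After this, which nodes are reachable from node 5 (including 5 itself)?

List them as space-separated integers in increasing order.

Answer: 1 2 3 4 5

Derivation:
Before: nodes reachable from 5: {1,2,3,4,5}
Adding (1,2): both endpoints already in same component. Reachability from 5 unchanged.
After: nodes reachable from 5: {1,2,3,4,5}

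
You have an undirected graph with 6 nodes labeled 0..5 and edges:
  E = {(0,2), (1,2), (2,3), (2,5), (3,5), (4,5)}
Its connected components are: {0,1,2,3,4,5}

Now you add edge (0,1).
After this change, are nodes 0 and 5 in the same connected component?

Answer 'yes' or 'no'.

Answer: yes

Derivation:
Initial components: {0,1,2,3,4,5}
Adding edge (0,1): both already in same component {0,1,2,3,4,5}. No change.
New components: {0,1,2,3,4,5}
Are 0 and 5 in the same component? yes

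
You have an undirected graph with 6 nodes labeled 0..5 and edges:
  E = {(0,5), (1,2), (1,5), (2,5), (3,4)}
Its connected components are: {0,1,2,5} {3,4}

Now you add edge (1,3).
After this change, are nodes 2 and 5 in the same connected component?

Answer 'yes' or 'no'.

Initial components: {0,1,2,5} {3,4}
Adding edge (1,3): merges {0,1,2,5} and {3,4}.
New components: {0,1,2,3,4,5}
Are 2 and 5 in the same component? yes

Answer: yes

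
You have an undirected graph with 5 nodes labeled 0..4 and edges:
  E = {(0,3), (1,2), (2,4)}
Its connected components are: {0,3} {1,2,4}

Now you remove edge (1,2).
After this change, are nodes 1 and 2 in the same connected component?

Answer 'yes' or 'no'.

Answer: no

Derivation:
Initial components: {0,3} {1,2,4}
Removing edge (1,2): it was a bridge — component count 2 -> 3.
New components: {0,3} {1} {2,4}
Are 1 and 2 in the same component? no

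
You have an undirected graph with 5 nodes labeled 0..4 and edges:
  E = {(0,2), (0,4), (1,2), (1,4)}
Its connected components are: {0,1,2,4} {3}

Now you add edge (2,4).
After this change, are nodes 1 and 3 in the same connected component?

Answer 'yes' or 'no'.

Initial components: {0,1,2,4} {3}
Adding edge (2,4): both already in same component {0,1,2,4}. No change.
New components: {0,1,2,4} {3}
Are 1 and 3 in the same component? no

Answer: no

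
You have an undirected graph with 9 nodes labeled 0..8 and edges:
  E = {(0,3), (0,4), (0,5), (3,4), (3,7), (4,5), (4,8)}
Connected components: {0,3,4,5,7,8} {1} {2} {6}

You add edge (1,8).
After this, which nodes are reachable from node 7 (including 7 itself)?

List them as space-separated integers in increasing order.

Before: nodes reachable from 7: {0,3,4,5,7,8}
Adding (1,8): merges 7's component with another. Reachability grows.
After: nodes reachable from 7: {0,1,3,4,5,7,8}

Answer: 0 1 3 4 5 7 8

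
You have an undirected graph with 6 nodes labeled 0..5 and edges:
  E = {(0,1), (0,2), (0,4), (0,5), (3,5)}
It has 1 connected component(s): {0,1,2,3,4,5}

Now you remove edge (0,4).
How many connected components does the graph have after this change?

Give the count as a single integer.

Initial component count: 1
Remove (0,4): it was a bridge. Count increases: 1 -> 2.
  After removal, components: {0,1,2,3,5} {4}
New component count: 2

Answer: 2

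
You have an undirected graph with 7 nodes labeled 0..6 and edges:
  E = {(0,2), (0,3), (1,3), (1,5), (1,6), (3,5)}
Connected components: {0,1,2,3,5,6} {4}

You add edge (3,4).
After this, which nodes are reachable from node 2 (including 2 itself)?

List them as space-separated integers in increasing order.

Before: nodes reachable from 2: {0,1,2,3,5,6}
Adding (3,4): merges 2's component with another. Reachability grows.
After: nodes reachable from 2: {0,1,2,3,4,5,6}

Answer: 0 1 2 3 4 5 6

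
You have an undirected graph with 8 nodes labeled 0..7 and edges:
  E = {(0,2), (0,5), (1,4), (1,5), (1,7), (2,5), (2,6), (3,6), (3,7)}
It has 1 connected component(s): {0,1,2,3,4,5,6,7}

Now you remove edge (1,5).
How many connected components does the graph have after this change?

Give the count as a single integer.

Initial component count: 1
Remove (1,5): not a bridge. Count unchanged: 1.
  After removal, components: {0,1,2,3,4,5,6,7}
New component count: 1

Answer: 1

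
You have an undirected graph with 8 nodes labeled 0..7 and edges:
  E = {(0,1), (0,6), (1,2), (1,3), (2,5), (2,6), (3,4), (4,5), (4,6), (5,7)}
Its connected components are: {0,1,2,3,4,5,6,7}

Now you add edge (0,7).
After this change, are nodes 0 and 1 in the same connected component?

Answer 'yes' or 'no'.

Initial components: {0,1,2,3,4,5,6,7}
Adding edge (0,7): both already in same component {0,1,2,3,4,5,6,7}. No change.
New components: {0,1,2,3,4,5,6,7}
Are 0 and 1 in the same component? yes

Answer: yes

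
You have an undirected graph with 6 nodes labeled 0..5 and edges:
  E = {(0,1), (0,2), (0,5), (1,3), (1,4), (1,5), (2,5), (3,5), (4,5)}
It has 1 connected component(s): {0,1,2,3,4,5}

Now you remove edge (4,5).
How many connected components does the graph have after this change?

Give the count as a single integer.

Answer: 1

Derivation:
Initial component count: 1
Remove (4,5): not a bridge. Count unchanged: 1.
  After removal, components: {0,1,2,3,4,5}
New component count: 1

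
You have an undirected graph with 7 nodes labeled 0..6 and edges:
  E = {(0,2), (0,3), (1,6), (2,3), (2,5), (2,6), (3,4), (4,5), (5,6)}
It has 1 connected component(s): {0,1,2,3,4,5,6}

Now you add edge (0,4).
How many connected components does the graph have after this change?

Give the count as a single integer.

Initial component count: 1
Add (0,4): endpoints already in same component. Count unchanged: 1.
New component count: 1

Answer: 1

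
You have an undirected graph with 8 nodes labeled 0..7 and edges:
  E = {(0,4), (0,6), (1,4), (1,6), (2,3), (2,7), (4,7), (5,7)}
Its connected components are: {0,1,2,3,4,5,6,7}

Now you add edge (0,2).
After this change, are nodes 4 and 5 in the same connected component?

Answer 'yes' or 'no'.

Answer: yes

Derivation:
Initial components: {0,1,2,3,4,5,6,7}
Adding edge (0,2): both already in same component {0,1,2,3,4,5,6,7}. No change.
New components: {0,1,2,3,4,5,6,7}
Are 4 and 5 in the same component? yes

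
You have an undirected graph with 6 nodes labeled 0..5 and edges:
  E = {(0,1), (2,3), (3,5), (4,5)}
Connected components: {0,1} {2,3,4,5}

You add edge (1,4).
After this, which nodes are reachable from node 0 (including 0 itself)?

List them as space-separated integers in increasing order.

Answer: 0 1 2 3 4 5

Derivation:
Before: nodes reachable from 0: {0,1}
Adding (1,4): merges 0's component with another. Reachability grows.
After: nodes reachable from 0: {0,1,2,3,4,5}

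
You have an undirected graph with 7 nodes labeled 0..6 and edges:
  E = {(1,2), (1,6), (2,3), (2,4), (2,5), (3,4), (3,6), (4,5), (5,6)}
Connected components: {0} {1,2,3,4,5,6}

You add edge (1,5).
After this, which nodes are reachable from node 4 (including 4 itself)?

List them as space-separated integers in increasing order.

Before: nodes reachable from 4: {1,2,3,4,5,6}
Adding (1,5): both endpoints already in same component. Reachability from 4 unchanged.
After: nodes reachable from 4: {1,2,3,4,5,6}

Answer: 1 2 3 4 5 6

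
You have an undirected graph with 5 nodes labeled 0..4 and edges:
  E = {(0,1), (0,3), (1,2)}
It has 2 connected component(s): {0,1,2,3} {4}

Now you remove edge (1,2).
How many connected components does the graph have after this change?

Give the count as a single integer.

Initial component count: 2
Remove (1,2): it was a bridge. Count increases: 2 -> 3.
  After removal, components: {0,1,3} {2} {4}
New component count: 3

Answer: 3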